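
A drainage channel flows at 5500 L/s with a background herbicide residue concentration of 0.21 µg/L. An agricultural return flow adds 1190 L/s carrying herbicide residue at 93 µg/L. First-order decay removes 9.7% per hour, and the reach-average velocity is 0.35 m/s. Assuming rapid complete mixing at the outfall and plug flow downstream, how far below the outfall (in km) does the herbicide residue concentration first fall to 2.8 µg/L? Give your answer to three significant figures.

After mixing, C = (5500·0.2100 + 1190·93.00) / 6690 = 111800/6690 = 16.72 µg/L.
9.7%/h lost → k = −ln(1 − 0.097) = 0.1020 h⁻¹.
Set 16.72·exp(−k·t) = 2.8 → t = ln(16.72/2.8)/k = 63040 s = 17.51 h.
Distance = v·t = 0.35·63040 = 22060 m = 22.06 km.

22.1 km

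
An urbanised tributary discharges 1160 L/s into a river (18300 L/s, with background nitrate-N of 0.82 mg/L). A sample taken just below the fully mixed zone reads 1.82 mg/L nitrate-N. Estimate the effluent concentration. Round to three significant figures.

17.6 mg/L

Mass balance: 18300·0.8200 + 1160·Cₑ = 19460·1.820
→ Cₑ = (19460·1.820 − 18300·0.8200) / 1160 = 17.60 mg/L.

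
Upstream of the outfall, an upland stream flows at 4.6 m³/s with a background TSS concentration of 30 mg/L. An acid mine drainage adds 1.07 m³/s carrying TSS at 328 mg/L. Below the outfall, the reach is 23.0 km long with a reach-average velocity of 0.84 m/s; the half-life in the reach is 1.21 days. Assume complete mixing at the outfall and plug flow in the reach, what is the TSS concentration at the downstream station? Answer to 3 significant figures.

After mixing, C = (4.600·30.00 + 1.070·328.0) / 5.670 = 489.0/5.670 = 86.24 mg/L.
Travel time t = 23.0·1000 / 0.84 = 27380 s = 7.606 h.
Half-life 1.21 d → k = ln 2 / 1.21 = 0.5728 d⁻¹.
After decay, C = 86.24 × e^(−kt) = 86.24 × 0.8340 = 71.92 mg/L.

71.9 mg/L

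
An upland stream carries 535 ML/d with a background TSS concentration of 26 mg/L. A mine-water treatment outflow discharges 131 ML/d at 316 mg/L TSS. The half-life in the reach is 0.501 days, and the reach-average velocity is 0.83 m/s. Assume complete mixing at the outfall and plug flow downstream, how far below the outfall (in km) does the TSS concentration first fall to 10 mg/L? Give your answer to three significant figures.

110 km

Mass balance: C = (535.0·26.00 + 131.0·316.0) / 666.0 = 55310/666.0 = 83.04 mg/L.
Half-life 0.501 d → k = ln 2 / 0.501 = 1.384 d⁻¹.
Set 83.04·exp(−k·t) = 10 → t = ln(83.04/10)/k = 132200 s = 36.72 h.
Distance = v·t = 0.83·132200 = 109700 m = 109.7 km.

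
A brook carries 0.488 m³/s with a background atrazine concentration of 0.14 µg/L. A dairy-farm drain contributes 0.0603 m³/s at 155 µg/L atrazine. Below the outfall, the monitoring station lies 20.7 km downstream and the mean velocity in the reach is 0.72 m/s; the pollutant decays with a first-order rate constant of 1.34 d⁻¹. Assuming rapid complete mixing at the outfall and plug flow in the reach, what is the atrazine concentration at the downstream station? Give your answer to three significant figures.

Mass balance: C = (0.4880·0.1400 + 0.06030·155.0) / 0.5483 = 9.415/0.5483 = 17.17 µg/L.
Travel time t = 20.7·1000 / 0.72 = 28750 s = 7.986 h.
Applying C = C₀e^(−kt): 17.17 × 0.6403 = 10.99 µg/L.

11.0 µg/L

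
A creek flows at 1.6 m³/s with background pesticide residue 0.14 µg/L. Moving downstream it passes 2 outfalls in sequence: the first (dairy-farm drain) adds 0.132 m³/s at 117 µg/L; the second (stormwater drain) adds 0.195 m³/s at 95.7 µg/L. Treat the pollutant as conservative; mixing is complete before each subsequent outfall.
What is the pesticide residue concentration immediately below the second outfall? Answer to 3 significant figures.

17.8 µg/L

Outfall 1: combined Q = 1.732 m³/s; C = (1.600·0.1400 + 0.1320·117.0)/1.732 = 9.046 µg/L.
Outfall 2: combined Q = 1.927 m³/s; C = (1.732·9.046 + 0.1950·95.70)/1.927 = 17.81 µg/L.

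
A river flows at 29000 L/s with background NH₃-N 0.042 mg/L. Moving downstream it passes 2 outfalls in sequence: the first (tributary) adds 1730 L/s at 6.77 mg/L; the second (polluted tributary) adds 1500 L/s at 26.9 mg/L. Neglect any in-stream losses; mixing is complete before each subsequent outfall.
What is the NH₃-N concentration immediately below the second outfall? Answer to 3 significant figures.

1.65 mg/L

Outfall 1: combined Q = 30730 L/s; C = (29000·0.04200 + 1730·6.770)/30730 = 0.4208 mg/L.
Outfall 2: combined Q = 32230 L/s; C = (30730·0.4208 + 1500·26.90)/32230 = 1.653 mg/L.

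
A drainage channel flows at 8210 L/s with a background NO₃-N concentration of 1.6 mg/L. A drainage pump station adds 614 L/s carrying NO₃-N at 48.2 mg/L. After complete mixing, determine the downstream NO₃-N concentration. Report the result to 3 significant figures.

Conservation of mass: C = (8210·1.600 + 614.0·48.20) / 8824 = 42730/8824 = 4.843 mg/L.

4.84 mg/L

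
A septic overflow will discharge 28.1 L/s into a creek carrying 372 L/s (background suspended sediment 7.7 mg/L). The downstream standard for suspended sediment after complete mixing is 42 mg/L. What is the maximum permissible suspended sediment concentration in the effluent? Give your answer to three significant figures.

496 mg/L

At the limit, (Qr·Cr + Qe·Cₑ)/(Qr + Qe) = 42:
Cₑ = (400.1·42 − 372.0·7.700) / 28.10 = 496.1 mg/L.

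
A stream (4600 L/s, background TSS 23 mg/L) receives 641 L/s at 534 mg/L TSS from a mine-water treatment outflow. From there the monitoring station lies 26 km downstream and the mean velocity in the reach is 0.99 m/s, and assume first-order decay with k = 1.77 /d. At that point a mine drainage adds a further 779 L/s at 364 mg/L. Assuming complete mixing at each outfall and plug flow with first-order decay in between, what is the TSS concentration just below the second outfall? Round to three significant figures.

After mixing, C = (4600·23.00 + 641.0·534.0) / 5241 = 448100/5241 = 85.50 mg/L; combined flow 5241 L/s.
Travel time t = 26·1000 / 0.99 = 26260 s = 7.295 h.
After decay, C = 85.50 × e^(−kt) = 85.50 × 0.5839 = 49.92 mg/L.
At the second outfall, C = (5241·49.92 + 779.0·364.0) / (5241 + 779.0) = 90.56 mg/L.

90.6 mg/L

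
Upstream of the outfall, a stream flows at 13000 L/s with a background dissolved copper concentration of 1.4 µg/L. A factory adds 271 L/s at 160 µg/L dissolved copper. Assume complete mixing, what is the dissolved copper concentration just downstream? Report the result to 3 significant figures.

4.64 µg/L

After mixing, C = (13000·1.400 + 271.0·160.0) / 13270 = 61560/13270 = 4.639 µg/L.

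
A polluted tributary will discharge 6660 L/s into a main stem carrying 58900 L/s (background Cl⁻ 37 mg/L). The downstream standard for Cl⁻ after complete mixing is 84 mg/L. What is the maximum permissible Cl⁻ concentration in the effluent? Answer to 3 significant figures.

At the limit, (Qr·Cr + Qe·Cₑ)/(Qr + Qe) = 84:
Cₑ = (65560·84 − 58900·37.00) / 6660 = 499.7 mg/L.

500 mg/L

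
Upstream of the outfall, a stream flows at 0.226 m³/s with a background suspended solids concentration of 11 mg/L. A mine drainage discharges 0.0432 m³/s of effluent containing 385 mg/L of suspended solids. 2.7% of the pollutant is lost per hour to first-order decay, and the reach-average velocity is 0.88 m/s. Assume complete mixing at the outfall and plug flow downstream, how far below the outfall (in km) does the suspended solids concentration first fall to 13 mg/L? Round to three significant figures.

197 km

After mixing, C = (0.2260·11.00 + 0.04320·385.0) / 0.2692 = 19.12/0.2692 = 71.02 mg/L.
2.7%/h lost → k = −ln(1 − 0.027) = 0.02737 h⁻¹.
Set 71.02·exp(−k·t) = 13 → t = ln(71.02/13)/k = 223300 s = 62.04 h.
Distance = v·t = 0.88·223300 = 196500 m = 196.5 km.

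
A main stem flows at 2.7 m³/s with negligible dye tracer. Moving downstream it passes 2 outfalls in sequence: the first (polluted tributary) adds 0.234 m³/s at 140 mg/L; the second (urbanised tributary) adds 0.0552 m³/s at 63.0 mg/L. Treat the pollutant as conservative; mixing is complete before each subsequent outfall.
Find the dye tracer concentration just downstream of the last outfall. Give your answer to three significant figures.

12.1 mg/L

Outfall 1: combined Q = 2.934 m³/s; C = (2.700·0 + 0.2340·140.0)/2.934 = 11.17 mg/L.
Outfall 2: combined Q = 2.989 m³/s; C = (2.934·11.17 + 0.05520·63.00)/2.989 = 12.12 mg/L.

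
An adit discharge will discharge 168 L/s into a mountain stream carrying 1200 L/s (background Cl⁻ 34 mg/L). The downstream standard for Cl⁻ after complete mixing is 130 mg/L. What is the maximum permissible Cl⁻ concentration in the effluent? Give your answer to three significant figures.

816 mg/L

At the limit, (Qr·Cr + Qe·Cₑ)/(Qr + Qe) = 130:
Cₑ = (1368·130 − 1200·34.00) / 168.0 = 815.7 mg/L.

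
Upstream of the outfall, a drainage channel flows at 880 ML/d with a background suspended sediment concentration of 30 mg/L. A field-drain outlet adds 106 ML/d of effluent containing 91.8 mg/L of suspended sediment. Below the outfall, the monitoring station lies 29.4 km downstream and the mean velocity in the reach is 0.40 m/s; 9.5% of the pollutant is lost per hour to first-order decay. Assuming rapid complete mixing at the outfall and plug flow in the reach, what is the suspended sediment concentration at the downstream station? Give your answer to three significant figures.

4.77 mg/L

After mixing, C = (880.0·30.00 + 106.0·91.80) / 986.0 = 36130/986.0 = 36.64 mg/L.
Travel time t = 29.4·1000 / 0.40 = 73500 s = 20.42 h.
9.5%/h lost → k = −ln(1 − 0.095) = 0.09982 h⁻¹.
First-order decay: C = 36.64·exp(−k·t) = 36.64·0.1303 = 4.774 mg/L.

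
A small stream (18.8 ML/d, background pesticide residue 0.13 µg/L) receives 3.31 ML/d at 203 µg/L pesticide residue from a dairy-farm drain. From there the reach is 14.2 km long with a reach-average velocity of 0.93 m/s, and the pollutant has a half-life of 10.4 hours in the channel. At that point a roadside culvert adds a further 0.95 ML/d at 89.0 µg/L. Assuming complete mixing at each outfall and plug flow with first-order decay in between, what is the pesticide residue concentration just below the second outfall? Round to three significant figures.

25.7 µg/L

After mixing, C = (18.80·0.1300 + 3.310·203.0) / 22.11 = 674.4/22.11 = 30.50 µg/L; combined flow 22.11 ML/d.
Travel time t = 14.2·1000 / 0.93 = 15270 s = 4.241 h.
Half-life 10.4 h → k = ln 2 / 10.4 = 0.06665 h⁻¹ = 1.600 d⁻¹.
After decay, C = 30.50 × e^(−kt) = 30.50 × 0.7538 = 22.99 µg/L.
Second outfall: C = (22.11·22.99 + 0.9500·89.00)/23.06 = 25.71 µg/L.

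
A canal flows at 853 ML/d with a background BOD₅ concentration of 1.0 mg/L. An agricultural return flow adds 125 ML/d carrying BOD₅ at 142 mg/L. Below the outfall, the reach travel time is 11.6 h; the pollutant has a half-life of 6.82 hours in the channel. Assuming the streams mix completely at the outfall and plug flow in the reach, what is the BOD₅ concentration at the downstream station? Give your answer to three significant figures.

Conservation of mass: C = (853.0·1.000 + 125.0·142.0) / 978.0 = 18600/978.0 = 19.02 mg/L.
Half-life 6.82 h → k = ln 2 / 6.82 = 0.1016 h⁻¹ = 2.439 d⁻¹.
Applying C = C₀e^(−kt): 19.02 × 0.3076 = 5.851 mg/L.

5.85 mg/L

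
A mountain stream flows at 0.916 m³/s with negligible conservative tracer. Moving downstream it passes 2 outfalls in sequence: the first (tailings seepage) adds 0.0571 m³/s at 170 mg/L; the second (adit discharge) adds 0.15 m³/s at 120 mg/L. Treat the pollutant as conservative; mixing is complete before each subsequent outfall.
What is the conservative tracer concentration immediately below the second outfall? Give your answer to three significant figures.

24.7 mg/L

Outfall 1: combined Q = 0.9731 m³/s; C = (0.9160·0 + 0.05710·170.0)/0.9731 = 9.975 mg/L.
Outfall 2: combined Q = 1.123 m³/s; C = (0.9731·9.975 + 0.1500·120.0)/1.123 = 24.67 mg/L.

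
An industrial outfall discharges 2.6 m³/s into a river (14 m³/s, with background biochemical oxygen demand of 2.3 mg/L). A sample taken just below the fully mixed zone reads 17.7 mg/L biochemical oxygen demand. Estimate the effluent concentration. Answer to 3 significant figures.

Mass balance: 14.00·2.300 + 2.600·Cₑ = 16.60·17.70
→ Cₑ = (16.60·17.70 − 14.00·2.300) / 2.600 = 100.6 mg/L.

101 mg/L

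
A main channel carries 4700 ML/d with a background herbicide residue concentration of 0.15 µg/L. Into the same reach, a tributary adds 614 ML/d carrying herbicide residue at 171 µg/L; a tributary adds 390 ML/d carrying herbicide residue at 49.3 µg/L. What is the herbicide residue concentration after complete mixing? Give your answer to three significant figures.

Conservation of mass: C = (4700·0.1500 + 614.0·171.0 + 390.0·49.30) / 5704 = 124900/5704 = 21.90 µg/L.

21.9 µg/L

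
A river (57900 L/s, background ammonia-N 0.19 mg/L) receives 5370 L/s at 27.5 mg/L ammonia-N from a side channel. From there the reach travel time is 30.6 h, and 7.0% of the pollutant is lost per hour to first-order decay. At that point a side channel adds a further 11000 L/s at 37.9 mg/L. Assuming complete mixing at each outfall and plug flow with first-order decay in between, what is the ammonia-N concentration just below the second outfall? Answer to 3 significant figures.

5.85 mg/L

Flow-weighted average: C = (57900·0.1900 + 5370·27.50) / 63270 = 158700/63270 = 2.508 mg/L; combined flow 63270 L/s.
7.0%/h lost → k = −ln(1 − 0.07) = 0.07257 h⁻¹.
After decay, C = 2.508 × e^(−kt) = 2.508 × 0.1085 = 0.2722 mg/L.
Second outfall: C = (63270·0.2722 + 11000·37.90)/74270 = 5.845 mg/L.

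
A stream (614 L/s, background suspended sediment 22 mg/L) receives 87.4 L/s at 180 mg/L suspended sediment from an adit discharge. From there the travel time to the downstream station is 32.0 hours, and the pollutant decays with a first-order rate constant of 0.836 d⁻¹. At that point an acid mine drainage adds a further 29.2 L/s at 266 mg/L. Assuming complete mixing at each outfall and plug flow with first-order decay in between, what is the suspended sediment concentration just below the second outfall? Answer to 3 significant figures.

Mixed concentration C = ΣQC/ΣQ = (614.0·22.00 + 87.40·180.0) / 701.4 = 29240/701.4 = 41.69 mg/L; combined flow 701.4 L/s.
Decay over the reach: 41.69·exp(−kt) = 41.69·0.3280 = 13.67 mg/L.
Second outfall: C = (701.4·13.67 + 29.20·266.0)/730.6 = 23.76 mg/L.

23.8 mg/L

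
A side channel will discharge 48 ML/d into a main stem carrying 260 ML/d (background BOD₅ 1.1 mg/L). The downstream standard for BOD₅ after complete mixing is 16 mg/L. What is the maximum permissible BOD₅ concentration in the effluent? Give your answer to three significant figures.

96.7 mg/L

At the limit, (Qr·Cr + Qe·Cₑ)/(Qr + Qe) = 16:
Cₑ = (308.0·16 − 260.0·1.100) / 48.00 = 96.71 mg/L.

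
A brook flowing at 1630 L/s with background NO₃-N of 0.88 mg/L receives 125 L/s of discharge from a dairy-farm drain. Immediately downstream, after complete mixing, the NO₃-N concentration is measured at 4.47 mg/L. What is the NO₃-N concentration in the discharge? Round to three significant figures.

51.3 mg/L

Mass balance: 1630·0.8800 + 125.0·Cₑ = 1755·4.470
→ Cₑ = (1755·4.470 − 1630·0.8800) / 125.0 = 51.28 mg/L.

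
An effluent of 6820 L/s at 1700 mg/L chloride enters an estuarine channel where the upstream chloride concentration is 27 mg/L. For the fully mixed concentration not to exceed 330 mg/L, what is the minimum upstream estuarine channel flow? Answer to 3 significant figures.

Set C_mix = 330: (Q·27.00 + 6820·1700) / (Q + 6820) = 330
→ Q = 6820·(1700 − 330)/(330 − 27.00) = 30840 L/s.

30800 L/s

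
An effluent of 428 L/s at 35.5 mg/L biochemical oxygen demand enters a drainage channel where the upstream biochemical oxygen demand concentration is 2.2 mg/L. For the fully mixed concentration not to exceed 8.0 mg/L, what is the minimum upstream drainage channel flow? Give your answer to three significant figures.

Set C_mix = 8.0: (Q·2.200 + 428.0·35.50) / (Q + 428.0) = 8.0
→ Q = 428.0·(35.50 − 8.0)/(8.0 − 2.200) = 2029 L/s.

2030 L/s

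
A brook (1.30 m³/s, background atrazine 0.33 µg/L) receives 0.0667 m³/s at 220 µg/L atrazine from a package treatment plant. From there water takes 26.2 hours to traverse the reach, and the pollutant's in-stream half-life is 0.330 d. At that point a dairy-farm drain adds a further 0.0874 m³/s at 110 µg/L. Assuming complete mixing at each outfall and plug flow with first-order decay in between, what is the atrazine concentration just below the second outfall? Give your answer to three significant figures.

7.66 µg/L

Flow-weighted average: C = (1.300·0.3300 + 0.06670·220.0) / 1.367 = 15.10/1.367 = 11.05 µg/L; combined flow 1.367 m³/s.
Half-life 0.330 d → k = ln 2 / 0.330 = 2.100 d⁻¹.
First-order decay: C = 11.05·exp(−k·t) = 11.05·0.1010 = 1.116 µg/L.
At the second outfall, C = (1.367·1.116 + 0.08740·110.0) / (1.367 + 0.08740) = 7.660 µg/L.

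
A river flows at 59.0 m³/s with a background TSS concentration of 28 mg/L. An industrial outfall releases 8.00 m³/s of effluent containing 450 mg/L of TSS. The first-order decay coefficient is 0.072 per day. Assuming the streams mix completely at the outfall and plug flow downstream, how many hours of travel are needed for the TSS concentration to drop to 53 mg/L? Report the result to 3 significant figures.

Conservation of mass: C = (59.00·28.00 + 8.000·450.0) / 67.00 = 5252/67.00 = 78.39 mg/L.
78.39·exp(−k·t) = 53 → t = ln(78.39/53)/k = 469700 s = 130.5 h.

130 h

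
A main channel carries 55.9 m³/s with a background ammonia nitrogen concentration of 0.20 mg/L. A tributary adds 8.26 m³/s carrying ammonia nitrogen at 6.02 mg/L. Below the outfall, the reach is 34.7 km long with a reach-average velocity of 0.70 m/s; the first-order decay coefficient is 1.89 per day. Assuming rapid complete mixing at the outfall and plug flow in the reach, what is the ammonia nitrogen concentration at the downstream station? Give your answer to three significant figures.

After mixing, C = (55.90·0.2000 + 8.260·6.020) / 64.16 = 60.91/64.16 = 0.9493 mg/L.
Travel time t = 34.7·1000 / 0.70 = 49570 s = 13.77 h.
First-order decay: C = 0.9493·exp(−k·t) = 0.9493·0.3381 = 0.3210 mg/L.

0.321 mg/L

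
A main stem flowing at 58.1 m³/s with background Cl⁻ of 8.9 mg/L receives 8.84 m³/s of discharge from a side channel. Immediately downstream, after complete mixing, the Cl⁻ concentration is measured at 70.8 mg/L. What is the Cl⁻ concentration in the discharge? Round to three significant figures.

478 mg/L

Mass balance: 58.10·8.900 + 8.840·Cₑ = 66.94·70.80
→ Cₑ = (66.94·70.80 − 58.10·8.900) / 8.840 = 477.6 mg/L.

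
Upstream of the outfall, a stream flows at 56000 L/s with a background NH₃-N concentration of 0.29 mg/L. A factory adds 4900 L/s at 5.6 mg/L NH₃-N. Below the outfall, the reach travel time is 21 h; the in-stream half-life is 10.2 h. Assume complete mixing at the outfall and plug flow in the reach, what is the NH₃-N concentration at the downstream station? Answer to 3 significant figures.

0.172 mg/L

Flow-weighted average: C = (56000·0.2900 + 4900·5.600) / 60900 = 43680/60900 = 0.7172 mg/L.
Half-life 10.2 h → k = ln 2 / 10.2 = 0.06796 h⁻¹ = 1.631 d⁻¹.
Applying C = C₀e^(−kt): 0.7172 × 0.2400 = 0.1721 mg/L.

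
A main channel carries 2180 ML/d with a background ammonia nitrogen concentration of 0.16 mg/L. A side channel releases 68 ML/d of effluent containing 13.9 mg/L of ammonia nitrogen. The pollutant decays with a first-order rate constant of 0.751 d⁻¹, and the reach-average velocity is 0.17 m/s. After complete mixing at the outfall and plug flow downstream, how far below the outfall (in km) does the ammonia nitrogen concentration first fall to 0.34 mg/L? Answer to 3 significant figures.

Mass balance: C = (2180·0.1600 + 68.00·13.90) / 2248 = 1294/2248 = 0.5756 mg/L.
Set 0.5756·exp(−k·t) = 0.34 → t = ln(0.5756/0.34)/k = 60570 s = 16.83 h.
Distance = v·t = 0.17·60570 = 10300 m = 10.30 km.

10.3 km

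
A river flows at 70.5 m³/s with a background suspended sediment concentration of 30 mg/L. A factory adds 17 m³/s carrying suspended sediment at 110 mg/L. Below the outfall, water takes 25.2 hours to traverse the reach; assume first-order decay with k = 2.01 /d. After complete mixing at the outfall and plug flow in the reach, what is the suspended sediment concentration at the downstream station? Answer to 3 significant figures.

5.52 mg/L

Conservation of mass: C = (70.50·30.00 + 17.00·110.0) / 87.50 = 3985/87.50 = 45.54 mg/L.
Applying C = C₀e^(−kt): 45.54 × 0.1212 = 5.519 mg/L.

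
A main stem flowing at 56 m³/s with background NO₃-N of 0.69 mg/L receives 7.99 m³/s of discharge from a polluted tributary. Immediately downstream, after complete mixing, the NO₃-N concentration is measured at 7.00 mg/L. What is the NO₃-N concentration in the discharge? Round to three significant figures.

51.2 mg/L

Mass balance: 56.00·0.6900 + 7.990·Cₑ = 63.99·7.000
→ Cₑ = (63.99·7.000 − 56.00·0.6900) / 7.990 = 51.23 mg/L.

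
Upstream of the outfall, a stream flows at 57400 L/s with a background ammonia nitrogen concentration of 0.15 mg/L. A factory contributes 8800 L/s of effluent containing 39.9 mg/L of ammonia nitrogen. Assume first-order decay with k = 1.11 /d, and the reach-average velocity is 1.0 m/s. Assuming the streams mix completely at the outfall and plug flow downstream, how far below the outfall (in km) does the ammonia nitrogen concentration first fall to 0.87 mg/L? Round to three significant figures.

Flow-weighted average: C = (57400·0.1500 + 8800·39.90) / 66200 = 359700/66200 = 5.434 mg/L.
Set 5.434·exp(−k·t) = 0.87 → t = ln(5.434/0.87)/k = 142600 s = 39.61 h.
Distance = v·t = 1.0·142600 = 142600 m = 142.6 km.

143 km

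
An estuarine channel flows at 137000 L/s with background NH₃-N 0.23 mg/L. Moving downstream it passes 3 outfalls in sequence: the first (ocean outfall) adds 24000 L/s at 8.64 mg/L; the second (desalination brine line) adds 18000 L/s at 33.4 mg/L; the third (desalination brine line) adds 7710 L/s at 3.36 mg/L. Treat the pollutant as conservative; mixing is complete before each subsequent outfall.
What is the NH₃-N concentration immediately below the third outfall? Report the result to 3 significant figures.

After outfall 1: Q = 137000 + 24000 = 161000 L/s; C = (137000·0.2300 + 24000·8.640)/161000 = 1.484 mg/L.
After outfall 2: Q = 161000 + 18000 = 179000 L/s; C = (161000·1.484 + 18000·33.40)/179000 = 4.693 mg/L.
After outfall 3: Q = 179000 + 7710 = 186700 L/s; C = (179000·4.693 + 7710·3.360)/186700 = 4.638 mg/L.

4.64 mg/L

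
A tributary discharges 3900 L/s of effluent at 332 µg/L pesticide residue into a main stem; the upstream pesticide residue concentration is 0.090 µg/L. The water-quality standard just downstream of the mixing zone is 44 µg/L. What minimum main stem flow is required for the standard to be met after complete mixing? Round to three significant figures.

25600 L/s

Set C_mix = 44: (Q·0.09000 + 3900·332.0) / (Q + 3900) = 44
→ Q = 3900·(332.0 − 44)/(44 − 0.09000) = 25580 L/s.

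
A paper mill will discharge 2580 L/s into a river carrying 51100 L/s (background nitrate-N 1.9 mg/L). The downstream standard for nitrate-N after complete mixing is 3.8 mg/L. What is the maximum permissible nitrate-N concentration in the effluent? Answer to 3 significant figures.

41.4 mg/L

At the limit, (Qr·Cr + Qe·Cₑ)/(Qr + Qe) = 3.8:
Cₑ = (53680·3.8 − 51100·1.900) / 2580 = 41.43 mg/L.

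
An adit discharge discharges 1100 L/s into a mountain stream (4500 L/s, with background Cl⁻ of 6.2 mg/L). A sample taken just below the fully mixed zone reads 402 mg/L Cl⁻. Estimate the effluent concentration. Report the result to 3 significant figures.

2020 mg/L

Mass balance: 4500·6.200 + 1100·Cₑ = 5600·402.0
→ Cₑ = (5600·402.0 − 4500·6.200) / 1100 = 2021 mg/L.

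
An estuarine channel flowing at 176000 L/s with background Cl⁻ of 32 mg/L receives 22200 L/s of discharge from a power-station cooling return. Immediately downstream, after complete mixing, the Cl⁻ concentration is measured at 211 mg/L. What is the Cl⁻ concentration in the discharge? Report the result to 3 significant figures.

Mass balance: 176000·32.00 + 22200·Cₑ = 198200·211.0
→ Cₑ = (198200·211.0 − 176000·32.00) / 22200 = 1630 mg/L.

1630 mg/L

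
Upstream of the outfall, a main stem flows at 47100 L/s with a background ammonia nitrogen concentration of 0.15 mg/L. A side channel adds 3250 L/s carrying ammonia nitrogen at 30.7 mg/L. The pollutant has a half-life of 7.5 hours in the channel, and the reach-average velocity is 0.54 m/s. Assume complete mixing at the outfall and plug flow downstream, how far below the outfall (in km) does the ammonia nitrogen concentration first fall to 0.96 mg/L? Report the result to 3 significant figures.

16.7 km

Mass balance: C = (47100·0.1500 + 3250·30.70) / 50350 = 106800/50350 = 2.122 mg/L.
Half-life 7.5 h → k = ln 2 / 7.5 = 0.09242 h⁻¹ = 2.218 d⁻¹.
Set 2.122·exp(−k·t) = 0.96 → t = ln(2.122/0.96)/k = 30900 s = 8.582 h.
Distance = v·t = 0.54·30900 = 16680 m = 16.68 km.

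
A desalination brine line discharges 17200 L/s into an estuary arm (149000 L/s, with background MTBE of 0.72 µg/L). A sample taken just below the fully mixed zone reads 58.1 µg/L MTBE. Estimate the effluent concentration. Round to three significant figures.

555 µg/L

Mass balance: 149000·0.7200 + 17200·Cₑ = 166200·58.10
→ Cₑ = (166200·58.10 − 149000·0.7200) / 17200 = 555.2 µg/L.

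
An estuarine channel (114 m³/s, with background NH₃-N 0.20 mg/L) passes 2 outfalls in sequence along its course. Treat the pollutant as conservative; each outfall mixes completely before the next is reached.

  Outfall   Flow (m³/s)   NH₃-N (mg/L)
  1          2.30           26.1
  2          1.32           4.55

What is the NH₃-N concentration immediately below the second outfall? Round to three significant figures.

0.755 mg/L

After outfall 1: Q = 114.0 + 2.300 = 116.3 m³/s; C = (114.0·0.2000 + 2.300·26.10)/116.3 = 0.7122 mg/L.
After outfall 2: Q = 116.3 + 1.320 = 117.6 m³/s; C = (116.3·0.7122 + 1.320·4.550)/117.6 = 0.7553 mg/L.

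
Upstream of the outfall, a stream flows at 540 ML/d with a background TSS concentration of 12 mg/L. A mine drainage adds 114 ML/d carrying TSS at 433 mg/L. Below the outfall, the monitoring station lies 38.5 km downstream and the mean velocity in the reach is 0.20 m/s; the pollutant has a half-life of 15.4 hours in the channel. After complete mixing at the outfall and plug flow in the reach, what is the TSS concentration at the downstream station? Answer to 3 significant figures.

After mixing, C = (540.0·12.00 + 114.0·433.0) / 654.0 = 55840/654.0 = 85.39 mg/L.
Travel time t = 38.5·1000 / 0.20 = 192500 s = 53.47 h.
Half-life 15.4 h → k = ln 2 / 15.4 = 0.04501 h⁻¹ = 1.080 d⁻¹.
Decay over the reach: 85.39·exp(−kt) = 85.39·0.09011 = 7.694 mg/L.

7.69 mg/L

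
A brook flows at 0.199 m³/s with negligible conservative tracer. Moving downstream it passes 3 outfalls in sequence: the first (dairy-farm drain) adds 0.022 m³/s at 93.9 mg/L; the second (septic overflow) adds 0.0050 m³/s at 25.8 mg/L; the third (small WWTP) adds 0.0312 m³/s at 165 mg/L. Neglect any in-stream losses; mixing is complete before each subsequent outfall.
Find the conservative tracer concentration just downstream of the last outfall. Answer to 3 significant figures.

Below outfall 1: Q → 0.2210 m³/s, C = (0.1990·0 + 0.02200·93.90)/0.2210 = 9.348 mg/L.
Below outfall 2: Q → 0.2260 m³/s, C = (0.2210·9.348 + 0.005000·25.80)/0.2260 = 9.712 mg/L.
Below outfall 3: Q → 0.2572 m³/s, C = (0.2260·9.712 + 0.03120·165.0)/0.2572 = 28.55 mg/L.

28.5 mg/L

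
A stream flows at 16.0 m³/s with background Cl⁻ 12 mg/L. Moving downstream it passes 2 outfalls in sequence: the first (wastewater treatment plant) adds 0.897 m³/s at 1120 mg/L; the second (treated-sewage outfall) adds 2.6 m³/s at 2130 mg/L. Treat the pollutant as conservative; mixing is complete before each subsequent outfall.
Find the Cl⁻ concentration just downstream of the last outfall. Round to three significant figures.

345 mg/L

After outfall 1: Q = 16.00 + 0.8970 = 16.90 m³/s; C = (16.00·12.00 + 0.8970·1120)/16.90 = 70.82 mg/L.
After outfall 2: Q = 16.90 + 2.600 = 19.50 m³/s; C = (16.90·70.82 + 2.600·2130)/19.50 = 345.4 mg/L.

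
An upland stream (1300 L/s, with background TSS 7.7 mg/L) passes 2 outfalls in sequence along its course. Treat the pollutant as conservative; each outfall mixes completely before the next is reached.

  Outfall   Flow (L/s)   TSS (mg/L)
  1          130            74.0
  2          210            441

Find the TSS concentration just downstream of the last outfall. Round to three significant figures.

68.4 mg/L

Outfall 1: combined Q = 1430 L/s; C = (1300·7.700 + 130.0·74.00)/1430 = 13.73 mg/L.
Outfall 2: combined Q = 1640 L/s; C = (1430·13.73 + 210.0·441.0)/1640 = 68.44 mg/L.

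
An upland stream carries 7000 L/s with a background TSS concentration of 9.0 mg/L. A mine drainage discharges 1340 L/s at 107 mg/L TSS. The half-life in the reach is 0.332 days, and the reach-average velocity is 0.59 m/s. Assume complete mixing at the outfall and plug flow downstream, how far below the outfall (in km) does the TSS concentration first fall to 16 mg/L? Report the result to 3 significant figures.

10.6 km

Mass balance: C = (7000·9.000 + 1340·107.0) / 8340 = 206400/8340 = 24.75 mg/L.
Half-life 0.332 d → k = ln 2 / 0.332 = 2.088 d⁻¹.
Set 24.75·exp(−k·t) = 16 → t = ln(24.75/16)/k = 18050 s = 5.013 h.
Distance = v·t = 0.59·18050 = 10650 m = 10.65 km.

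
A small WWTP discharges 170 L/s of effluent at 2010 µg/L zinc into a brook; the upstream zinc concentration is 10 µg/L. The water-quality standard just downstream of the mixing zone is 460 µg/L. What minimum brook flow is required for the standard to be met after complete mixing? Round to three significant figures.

586 L/s

Set C_mix = 460: (Q·10.00 + 170.0·2010) / (Q + 170.0) = 460
→ Q = 170.0·(2010 − 460)/(460 − 10.00) = 585.6 L/s.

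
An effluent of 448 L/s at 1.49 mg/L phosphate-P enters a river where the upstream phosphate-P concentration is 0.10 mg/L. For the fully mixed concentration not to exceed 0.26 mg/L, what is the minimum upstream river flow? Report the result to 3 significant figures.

Set C_mix = 0.26: (Q·0.1000 + 448.0·1.490) / (Q + 448.0) = 0.26
→ Q = 448.0·(1.490 − 0.26)/(0.26 − 0.1000) = 3444 L/s.

3440 L/s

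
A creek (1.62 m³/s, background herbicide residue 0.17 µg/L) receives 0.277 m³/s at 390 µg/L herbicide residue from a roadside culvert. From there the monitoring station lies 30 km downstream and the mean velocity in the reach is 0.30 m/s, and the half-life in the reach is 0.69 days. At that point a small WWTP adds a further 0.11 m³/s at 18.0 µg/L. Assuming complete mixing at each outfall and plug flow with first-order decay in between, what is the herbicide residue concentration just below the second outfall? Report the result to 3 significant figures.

Conservation of mass: C = (1.620·0.1700 + 0.2770·390.0) / 1.897 = 108.3/1.897 = 57.09 µg/L; combined flow 1.897 m³/s.
Travel time t = 30·1000 / 0.30 = 100000 s = 27.78 h.
Half-life 0.69 d → k = ln 2 / 0.69 = 1.005 d⁻¹.
After decay, C = 57.09 × e^(−kt) = 57.09 × 0.3126 = 17.85 µg/L.
At the second outfall, C = (1.897·17.85 + 0.1100·18.00) / (1.897 + 0.1100) = 17.86 µg/L.

17.9 µg/L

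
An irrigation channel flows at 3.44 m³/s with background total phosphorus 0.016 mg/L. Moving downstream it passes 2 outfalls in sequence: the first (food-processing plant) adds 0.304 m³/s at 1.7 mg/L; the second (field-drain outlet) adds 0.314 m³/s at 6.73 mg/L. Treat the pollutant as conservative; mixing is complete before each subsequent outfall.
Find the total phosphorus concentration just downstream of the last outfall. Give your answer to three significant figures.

Outfall 1: combined Q = 3.744 m³/s; C = (3.440·0.01600 + 0.3040·1.700)/3.744 = 0.1527 mg/L.
Outfall 2: combined Q = 4.058 m³/s; C = (3.744·0.1527 + 0.3140·6.730)/4.058 = 0.6617 mg/L.

0.662 mg/L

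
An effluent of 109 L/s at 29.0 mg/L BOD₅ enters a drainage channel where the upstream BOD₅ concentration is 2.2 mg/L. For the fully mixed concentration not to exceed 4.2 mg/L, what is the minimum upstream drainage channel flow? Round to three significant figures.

1350 L/s

Set C_mix = 4.2: (Q·2.200 + 109.0·29.00) / (Q + 109.0) = 4.2
→ Q = 109.0·(29.00 − 4.2)/(4.2 − 2.200) = 1352 L/s.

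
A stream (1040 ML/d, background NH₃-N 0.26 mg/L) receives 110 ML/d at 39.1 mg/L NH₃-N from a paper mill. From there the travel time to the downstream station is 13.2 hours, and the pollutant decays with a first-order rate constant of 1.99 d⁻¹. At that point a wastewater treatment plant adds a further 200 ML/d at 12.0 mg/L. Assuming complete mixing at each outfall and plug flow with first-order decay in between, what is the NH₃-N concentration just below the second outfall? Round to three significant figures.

2.91 mg/L

Mixed concentration C = ΣQC/ΣQ = (1040·0.2600 + 110.0·39.10) / 1150 = 4571/1150 = 3.975 mg/L; combined flow 1150 ML/d.
First-order decay: C = 3.975·exp(−k·t) = 3.975·0.3347 = 1.331 mg/L.
Second outfall: C = (1150·1.331 + 200.0·12.00)/1350 = 2.911 mg/L.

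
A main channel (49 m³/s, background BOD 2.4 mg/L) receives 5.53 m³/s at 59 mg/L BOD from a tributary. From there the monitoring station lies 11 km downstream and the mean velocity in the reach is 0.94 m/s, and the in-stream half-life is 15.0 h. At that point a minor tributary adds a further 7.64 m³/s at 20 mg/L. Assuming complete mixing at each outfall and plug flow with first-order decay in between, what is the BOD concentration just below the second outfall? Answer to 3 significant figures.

Mass balance: C = (49.00·2.400 + 5.530·59.00) / 54.53 = 443.9/54.53 = 8.140 mg/L; combined flow 54.53 m³/s.
Travel time t = 11·1000 / 0.94 = 11700 s = 3.251 h.
Half-life 15.0 h → k = ln 2 / 15.0 = 0.04621 h⁻¹ = 1.109 d⁻¹.
Decay over the reach: 8.140·exp(−kt) = 8.140·0.8605 = 7.005 mg/L.
Second outfall: C = (54.53·7.005 + 7.640·20.00)/62.17 = 8.602 mg/L.

8.60 mg/L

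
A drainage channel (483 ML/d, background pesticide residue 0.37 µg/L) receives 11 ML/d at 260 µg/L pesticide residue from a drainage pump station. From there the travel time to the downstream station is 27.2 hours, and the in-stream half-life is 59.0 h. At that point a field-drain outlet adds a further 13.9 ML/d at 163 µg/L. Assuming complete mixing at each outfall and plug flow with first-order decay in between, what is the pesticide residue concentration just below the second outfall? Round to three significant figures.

8.81 µg/L

Mixed concentration C = ΣQC/ΣQ = (483.0·0.3700 + 11.00·260.0) / 494.0 = 3039/494.0 = 6.151 µg/L; combined flow 494.0 ML/d.
Half-life 59.0 h → k = ln 2 / 59.0 = 0.01175 h⁻¹ = 0.2820 d⁻¹.
After decay, C = 6.151 × e^(−kt) = 6.151 × 0.7265 = 4.469 µg/L.
Second outfall: C = (494.0·4.469 + 13.90·163.0)/507.9 = 8.807 µg/L.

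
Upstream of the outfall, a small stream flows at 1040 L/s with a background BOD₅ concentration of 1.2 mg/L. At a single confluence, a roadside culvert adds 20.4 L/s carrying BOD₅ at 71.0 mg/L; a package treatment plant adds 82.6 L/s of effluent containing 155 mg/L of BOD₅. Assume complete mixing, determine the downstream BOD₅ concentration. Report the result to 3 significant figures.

Flow-weighted average: C = (1040·1.200 + 20.40·71.00 + 82.60·155.0) / 1143 = 15500/1143 = 13.56 mg/L.

13.6 mg/L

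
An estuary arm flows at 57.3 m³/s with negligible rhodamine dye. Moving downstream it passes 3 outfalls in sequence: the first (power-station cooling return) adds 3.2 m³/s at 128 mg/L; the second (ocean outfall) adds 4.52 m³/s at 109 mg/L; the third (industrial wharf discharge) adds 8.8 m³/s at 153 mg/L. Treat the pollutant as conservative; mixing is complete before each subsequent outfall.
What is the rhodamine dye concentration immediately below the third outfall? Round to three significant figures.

30.5 mg/L

Below outfall 1: Q → 60.50 m³/s, C = (57.30·0 + 3.200·128.0)/60.50 = 6.770 mg/L.
Below outfall 2: Q → 65.02 m³/s, C = (60.50·6.770 + 4.520·109.0)/65.02 = 13.88 mg/L.
Below outfall 3: Q → 73.82 m³/s, C = (65.02·13.88 + 8.800·153.0)/73.82 = 30.46 mg/L.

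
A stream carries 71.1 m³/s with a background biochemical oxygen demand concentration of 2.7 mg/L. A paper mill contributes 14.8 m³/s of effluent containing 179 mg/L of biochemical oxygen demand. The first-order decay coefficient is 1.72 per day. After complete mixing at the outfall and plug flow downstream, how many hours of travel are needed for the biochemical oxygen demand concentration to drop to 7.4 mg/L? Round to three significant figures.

After mixing, C = (71.10·2.700 + 14.80·179.0) / 85.90 = 2841/85.90 = 33.08 mg/L.
33.08·exp(−k·t) = 7.4 → t = ln(33.08/7.4)/k = 75210 s = 20.89 h.

20.9 h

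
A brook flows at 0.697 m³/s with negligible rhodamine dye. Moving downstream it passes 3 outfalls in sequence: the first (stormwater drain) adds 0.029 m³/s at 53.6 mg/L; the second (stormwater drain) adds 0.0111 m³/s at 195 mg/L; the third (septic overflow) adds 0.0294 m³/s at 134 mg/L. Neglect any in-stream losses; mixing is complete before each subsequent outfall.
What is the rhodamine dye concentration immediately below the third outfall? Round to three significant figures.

Below outfall 1: Q → 0.7260 m³/s, C = (0.6970·0 + 0.02900·53.60)/0.7260 = 2.141 mg/L.
Below outfall 2: Q → 0.7371 m³/s, C = (0.7260·2.141 + 0.01110·195.0)/0.7371 = 5.045 mg/L.
Below outfall 3: Q → 0.7665 m³/s, C = (0.7371·5.045 + 0.02940·134.0)/0.7665 = 9.992 mg/L.

9.99 mg/L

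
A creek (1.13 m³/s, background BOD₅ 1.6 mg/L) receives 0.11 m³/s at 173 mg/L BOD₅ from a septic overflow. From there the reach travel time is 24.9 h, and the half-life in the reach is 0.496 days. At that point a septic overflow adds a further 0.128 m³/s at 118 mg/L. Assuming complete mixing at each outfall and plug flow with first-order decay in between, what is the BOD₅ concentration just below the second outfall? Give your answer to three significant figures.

14.6 mg/L

After mixing, C = (1.130·1.600 + 0.1100·173.0) / 1.240 = 20.84/1.240 = 16.80 mg/L; combined flow 1.240 m³/s.
Half-life 0.496 d → k = ln 2 / 0.496 = 1.397 d⁻¹.
After decay, C = 16.80 × e^(−kt) = 16.80 × 0.2346 = 3.942 mg/L.
Second outfall: C = (1.240·3.942 + 0.1280·118.0)/1.368 = 14.61 mg/L.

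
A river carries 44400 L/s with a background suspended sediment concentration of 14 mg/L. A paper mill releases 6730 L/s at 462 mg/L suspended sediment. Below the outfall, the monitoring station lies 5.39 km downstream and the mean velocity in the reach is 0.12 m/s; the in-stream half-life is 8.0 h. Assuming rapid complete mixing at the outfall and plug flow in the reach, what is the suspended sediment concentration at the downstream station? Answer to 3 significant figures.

Conservation of mass: C = (44400·14.00 + 6730·462.0) / 51130 = 3731000/51130 = 72.97 mg/L.
Travel time t = 5.39·1000 / 0.12 = 44920 s = 12.48 h.
Half-life 8.0 h → k = ln 2 / 8.0 = 0.08664 h⁻¹ = 2.079 d⁻¹.
First-order decay: C = 72.97·exp(−k·t) = 72.97·0.3392 = 24.75 mg/L.

24.8 mg/L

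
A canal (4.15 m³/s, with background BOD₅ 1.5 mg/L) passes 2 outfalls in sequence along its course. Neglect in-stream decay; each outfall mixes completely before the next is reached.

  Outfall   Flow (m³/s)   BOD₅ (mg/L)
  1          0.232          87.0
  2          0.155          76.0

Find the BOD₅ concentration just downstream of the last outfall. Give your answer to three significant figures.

8.42 mg/L

Below outfall 1: Q → 4.382 m³/s, C = (4.150·1.500 + 0.2320·87.00)/4.382 = 6.027 mg/L.
Below outfall 2: Q → 4.537 m³/s, C = (4.382·6.027 + 0.1550·76.00)/4.537 = 8.417 mg/L.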